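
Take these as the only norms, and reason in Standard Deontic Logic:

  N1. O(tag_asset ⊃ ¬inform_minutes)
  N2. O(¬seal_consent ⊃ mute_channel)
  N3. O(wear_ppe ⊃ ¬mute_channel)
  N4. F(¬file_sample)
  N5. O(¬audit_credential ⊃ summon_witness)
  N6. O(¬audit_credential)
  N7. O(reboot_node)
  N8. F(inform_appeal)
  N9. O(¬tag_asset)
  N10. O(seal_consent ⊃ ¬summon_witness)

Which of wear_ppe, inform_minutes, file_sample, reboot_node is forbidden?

wear_ppe

From premise 6 we have O(¬audit_credential).
From O(¬audit_credential) and premise 5, O(¬audit_credential ⊃ summon_witness), we obtain O(summon_witness).
Premise 10 is O(seal_consent ⊃ ¬summon_witness); contrapositively O(summon_witness ⊃ ¬seal_consent). Since O(summon_witness) holds, K gives O(¬seal_consent).
Premise 2 is O(¬seal_consent ⊃ mute_channel); since O(¬seal_consent), deontic closure gives O(mute_channel).
The contrapositive of premise 3 (O(wear_ppe ⊃ ¬mute_channel)) is O(mute_channel ⊃ ¬wear_ppe), and O(mute_channel) is already established, so O(¬wear_ppe).
So O(¬wear_ppe) holds, i.e. wear_ppe is forbidden. None of the other listed options is forbidden under the premises.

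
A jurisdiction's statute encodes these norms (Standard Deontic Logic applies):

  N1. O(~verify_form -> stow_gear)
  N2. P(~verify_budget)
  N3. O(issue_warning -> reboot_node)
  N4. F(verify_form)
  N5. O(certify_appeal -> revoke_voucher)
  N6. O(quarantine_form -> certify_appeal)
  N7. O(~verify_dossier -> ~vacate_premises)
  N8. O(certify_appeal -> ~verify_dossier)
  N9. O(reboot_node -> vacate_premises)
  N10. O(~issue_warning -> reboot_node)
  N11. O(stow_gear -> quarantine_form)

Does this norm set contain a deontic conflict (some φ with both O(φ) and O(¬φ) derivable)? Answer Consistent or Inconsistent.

By case analysis on ~issue_warning: premise 10 gives O(~issue_warning -> reboot_node) and premise 3 gives O(issue_warning -> reboot_node), so O(reboot_node) either way.
From O(reboot_node) and premise 9, O(reboot_node -> vacate_premises), we obtain O(vacate_premises).
Premise 7, O(~verify_dossier -> ~vacate_premises), contraposes to O(vacate_premises -> verify_dossier); with O(vacate_premises) we get O(verify_dossier).
Premise 8 is O(certify_appeal -> ~verify_dossier); contrapositively O(verify_dossier -> ~certify_appeal). Since O(verify_dossier) holds, K gives O(~certify_appeal).
The contrapositive of premise 6 (O(quarantine_form -> certify_appeal)) is O(~certify_appeal -> ~quarantine_form), and O(~certify_appeal) is already established, so O(~quarantine_form).
The contrapositive of premise 11 (O(stow_gear -> quarantine_form)) is O(~quarantine_form -> ~stow_gear), and O(~quarantine_form) is already established, so O(~stow_gear).
Premise 1, O(~verify_form -> stow_gear), contraposes to O(~stow_gear -> verify_form); with O(~stow_gear) we get O(verify_form).
But premise 4, F(verify_form), means O(~verify_form).
We now have both O(verify_form) and O(~verify_form) — verify_form is simultaneously obligatory and forbidden, violating the D-axiom.

Inconsistent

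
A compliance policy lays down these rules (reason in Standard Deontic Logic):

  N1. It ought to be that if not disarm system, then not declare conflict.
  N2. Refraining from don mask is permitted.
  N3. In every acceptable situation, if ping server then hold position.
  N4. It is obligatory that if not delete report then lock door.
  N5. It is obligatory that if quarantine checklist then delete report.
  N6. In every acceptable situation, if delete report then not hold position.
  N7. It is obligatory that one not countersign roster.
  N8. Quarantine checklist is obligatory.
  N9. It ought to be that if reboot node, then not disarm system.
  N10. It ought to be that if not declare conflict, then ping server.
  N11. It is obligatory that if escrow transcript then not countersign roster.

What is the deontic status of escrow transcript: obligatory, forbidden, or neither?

Neither

Premise 11 is O(escrow_transcript → ¬countersign_roster); even if O(¬countersign_roster) held, inferring O(escrow_transcript) would be affirming the consequent — invalid.
No premise or chain of K-axiom applications forces O(escrow_transcript), and none forces O(¬escrow_transcript). So escrow_transcript is neither obligatory nor forbidden under these norms.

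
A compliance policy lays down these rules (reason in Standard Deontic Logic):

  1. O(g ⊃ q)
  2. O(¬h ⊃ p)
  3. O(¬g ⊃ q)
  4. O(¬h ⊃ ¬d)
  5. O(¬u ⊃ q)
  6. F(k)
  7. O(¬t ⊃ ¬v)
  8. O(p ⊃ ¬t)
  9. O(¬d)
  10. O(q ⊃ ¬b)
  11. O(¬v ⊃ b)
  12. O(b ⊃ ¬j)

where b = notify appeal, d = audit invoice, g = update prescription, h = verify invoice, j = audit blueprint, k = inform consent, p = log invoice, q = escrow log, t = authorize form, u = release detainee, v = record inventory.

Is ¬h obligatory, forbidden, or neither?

Premises 3 and 1 are O(¬g ⊃ q) and O(g ⊃ q); every ideal world satisfies ¬g or g, so in either case q holds — hence O(q).
Premise 10 is O(q ⊃ ¬b); since O(q), deontic closure gives O(¬b).
The contrapositive of premise 11 (O(¬v ⊃ b)) is O(¬b ⊃ v), and O(¬b) is already established, so O(v).
Premise 7 is O(¬t ⊃ ¬v); contrapositively O(v ⊃ t). Since O(v) holds, K gives O(t).
The contrapositive of premise 8 (O(p ⊃ ¬t)) is O(t ⊃ ¬p), and O(t) is already established, so O(¬p).
Premise 2 is O(¬h ⊃ p); contrapositively O(¬p ⊃ h). Since O(¬p) holds, K gives O(h).
Premises 4, 5, 6, 9, 12 do not contribute to this derivation.
Thus O(h), which is F(¬h): ¬h is forbidden.

Forbidden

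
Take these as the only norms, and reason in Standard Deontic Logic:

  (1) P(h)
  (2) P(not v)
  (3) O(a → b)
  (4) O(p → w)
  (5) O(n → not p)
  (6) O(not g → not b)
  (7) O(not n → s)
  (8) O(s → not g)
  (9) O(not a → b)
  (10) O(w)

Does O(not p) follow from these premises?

Yes

By case analysis on not a: premise 9 gives O(not a → b) and premise 3 gives O(a → b), so O(b) either way.
Premise 6 is O(not g → not b); contrapositively O(b → g). Since O(b) holds, K gives O(g).
Premise 8 is O(s → not g); contrapositively O(g → not s). Since O(g) holds, K gives O(not s).
The contrapositive of premise 7 (O(not n → s)) is O(not s → n), and O(not s) is already established, so O(n).
Applying K to premise 5 (O(n → not p)) and O(n) yields O(not p).
Premises 1, 2, 4, 10 do not contribute to this derivation.
So O(not p) follows.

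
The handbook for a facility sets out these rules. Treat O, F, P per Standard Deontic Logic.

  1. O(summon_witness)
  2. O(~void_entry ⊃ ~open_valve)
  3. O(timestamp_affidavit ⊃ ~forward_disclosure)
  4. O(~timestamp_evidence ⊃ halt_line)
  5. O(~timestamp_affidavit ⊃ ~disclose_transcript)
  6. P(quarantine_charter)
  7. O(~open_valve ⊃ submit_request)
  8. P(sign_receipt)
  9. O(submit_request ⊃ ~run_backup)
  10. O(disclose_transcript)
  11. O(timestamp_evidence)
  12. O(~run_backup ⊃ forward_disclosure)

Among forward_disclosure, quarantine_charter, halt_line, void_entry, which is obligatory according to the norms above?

void_entry

Premise 10 states O(disclose_transcript) outright.
The contrapositive of premise 5 (O(~timestamp_affidavit ⊃ ~disclose_transcript)) is O(disclose_transcript ⊃ timestamp_affidavit), and O(disclose_transcript) is already established, so O(timestamp_affidavit).
With premise 3, O(timestamp_affidavit ⊃ ~forward_disclosure), the K-axiom yields O(~forward_disclosure).
Premise 12, O(~run_backup ⊃ forward_disclosure), contraposes to O(~forward_disclosure ⊃ run_backup); with O(~forward_disclosure) we get O(run_backup).
Premise 9 is O(submit_request ⊃ ~run_backup); contrapositively O(run_backup ⊃ ~submit_request). Since O(run_backup) holds, K gives O(~submit_request).
Premise 7, O(~open_valve ⊃ submit_request), contraposes to O(~submit_request ⊃ open_valve); with O(~submit_request) we get O(open_valve).
Premise 2, O(~void_entry ⊃ ~open_valve), contraposes to O(open_valve ⊃ void_entry); with O(open_valve) we get O(void_entry).
So O(void_entry) holds — void_entry is obligatory. None of the other listed options is made obligatory by any chain of premises.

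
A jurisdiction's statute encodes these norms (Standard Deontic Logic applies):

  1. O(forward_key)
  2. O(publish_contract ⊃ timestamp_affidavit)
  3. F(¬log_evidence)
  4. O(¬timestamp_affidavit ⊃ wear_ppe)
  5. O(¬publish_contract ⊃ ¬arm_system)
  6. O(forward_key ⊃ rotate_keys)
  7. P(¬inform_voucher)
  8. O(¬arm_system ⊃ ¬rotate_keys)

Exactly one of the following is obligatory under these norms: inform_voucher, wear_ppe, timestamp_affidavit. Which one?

timestamp_affidavit

From premise 1 we have O(forward_key).
With premise 6, O(forward_key ⊃ rotate_keys), the K-axiom yields O(rotate_keys).
The contrapositive of premise 8 (O(¬arm_system ⊃ ¬rotate_keys)) is O(rotate_keys ⊃ arm_system), and O(rotate_keys) is already established, so O(arm_system).
Premise 5, O(¬publish_contract ⊃ ¬arm_system), contraposes to O(arm_system ⊃ publish_contract); with O(arm_system) we get O(publish_contract).
Applying K to premise 2 (O(publish_contract ⊃ timestamp_affidavit)) and O(publish_contract) yields O(timestamp_affidavit).
So O(timestamp_affidavit) holds — timestamp_affidavit is obligatory. None of the other listed options is made obligatory by any chain of premises.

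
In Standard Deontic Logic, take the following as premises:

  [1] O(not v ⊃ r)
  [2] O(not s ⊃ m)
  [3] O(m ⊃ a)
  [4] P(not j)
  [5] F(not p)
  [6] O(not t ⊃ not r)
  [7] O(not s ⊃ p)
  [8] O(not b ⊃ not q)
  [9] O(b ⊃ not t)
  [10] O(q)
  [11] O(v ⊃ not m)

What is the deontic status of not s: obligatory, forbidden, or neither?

Forbidden

Premise 10 gives O(q).
The contrapositive of premise 8 (O(not b ⊃ not q)) is O(q ⊃ b), and O(q) is already established, so O(b).
Premise 9 is O(b ⊃ not t); since O(b), deontic closure gives O(not t).
Premise 6 is O(not t ⊃ not r); since O(not t), deontic closure gives O(not r).
Premise 1, O(not v ⊃ r), contraposes to O(not r ⊃ v); with O(not r) we get O(v).
From O(v) and premise 11, O(v ⊃ not m), we obtain O(not m).
Premise 2 is O(not s ⊃ m); contrapositively O(not m ⊃ s). Since O(not m) holds, K gives O(s).
Premises 3, 4, 5, 7 do not contribute to this derivation.
Thus O(s), which is F(not s): not s is forbidden.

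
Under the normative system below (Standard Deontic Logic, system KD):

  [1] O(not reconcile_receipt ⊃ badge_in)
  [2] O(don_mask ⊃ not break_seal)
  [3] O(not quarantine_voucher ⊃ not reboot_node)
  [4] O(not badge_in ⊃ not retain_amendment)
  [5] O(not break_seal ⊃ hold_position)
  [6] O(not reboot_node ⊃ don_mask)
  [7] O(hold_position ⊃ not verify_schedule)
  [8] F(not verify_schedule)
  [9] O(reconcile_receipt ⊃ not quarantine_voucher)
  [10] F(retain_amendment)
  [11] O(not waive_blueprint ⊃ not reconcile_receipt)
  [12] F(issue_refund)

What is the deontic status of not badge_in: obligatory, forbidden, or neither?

Forbidden

Premise 8, F(not verify_schedule), is equivalent to O(verify_schedule).
Premise 7, O(hold_position ⊃ not verify_schedule), contraposes to O(verify_schedule ⊃ not hold_position); with O(verify_schedule) we get O(not hold_position).
Premise 5 is O(not break_seal ⊃ hold_position); contrapositively O(not hold_position ⊃ break_seal). Since O(not hold_position) holds, K gives O(break_seal).
Premise 2, O(don_mask ⊃ not break_seal), contraposes to O(break_seal ⊃ not don_mask); with O(break_seal) we get O(not don_mask).
Premise 6, O(not reboot_node ⊃ don_mask), contraposes to O(not don_mask ⊃ reboot_node); with O(not don_mask) we get O(reboot_node).
Premise 3 is O(not quarantine_voucher ⊃ not reboot_node); contrapositively O(reboot_node ⊃ quarantine_voucher). Since O(reboot_node) holds, K gives O(quarantine_voucher).
Premise 9 is O(reconcile_receipt ⊃ not quarantine_voucher); contrapositively O(quarantine_voucher ⊃ not reconcile_receipt). Since O(quarantine_voucher) holds, K gives O(not reconcile_receipt).
With premise 1, O(not reconcile_receipt ⊃ badge_in), the K-axiom yields O(badge_in).
Premises 4, 10, 11, 12 do not contribute to this derivation.
Thus O(badge_in), which is F(not badge_in): not badge_in is forbidden.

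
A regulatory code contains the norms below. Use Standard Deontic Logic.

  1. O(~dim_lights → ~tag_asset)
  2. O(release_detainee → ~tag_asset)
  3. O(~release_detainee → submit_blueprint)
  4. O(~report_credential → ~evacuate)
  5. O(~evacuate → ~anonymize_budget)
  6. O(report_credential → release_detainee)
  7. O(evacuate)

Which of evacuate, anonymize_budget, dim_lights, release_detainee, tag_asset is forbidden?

tag_asset

Premise 7 states O(evacuate) outright.
Premise 4, O(~report_credential → ~evacuate), contraposes to O(evacuate → report_credential); with O(evacuate) we get O(report_credential).
With premise 6, O(report_credential → release_detainee), the K-axiom yields O(release_detainee).
From O(release_detainee) and premise 2, O(release_detainee → ~tag_asset), we obtain O(~tag_asset).
So O(~tag_asset) holds, i.e. tag_asset is forbidden. None of the other listed options is forbidden under the premises.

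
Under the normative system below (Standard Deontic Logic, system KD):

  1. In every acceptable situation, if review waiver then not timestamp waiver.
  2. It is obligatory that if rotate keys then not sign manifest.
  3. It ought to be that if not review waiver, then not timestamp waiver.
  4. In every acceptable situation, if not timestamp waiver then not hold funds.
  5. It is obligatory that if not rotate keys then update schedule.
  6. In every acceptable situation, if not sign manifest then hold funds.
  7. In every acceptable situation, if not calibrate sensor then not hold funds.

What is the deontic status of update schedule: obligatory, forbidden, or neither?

Obligatory

Premises 1 and 3 cover both cases: O(review_waiver → ¬timestamp_waiver) and O(¬review_waiver → ¬timestamp_waiver). Since review_waiver ∨ ¬review_waiver is a tautology, O(¬timestamp_waiver) follows.
Applying K to premise 4 (O(¬timestamp_waiver → ¬hold_funds)) and O(¬timestamp_waiver) yields O(¬hold_funds).
Premise 6, O(¬sign_manifest → hold_funds), contraposes to O(¬hold_funds → sign_manifest); with O(¬hold_funds) we get O(sign_manifest).
Premise 2 is O(rotate_keys → ¬sign_manifest); contrapositively O(sign_manifest → ¬rotate_keys). Since O(sign_manifest) holds, K gives O(¬rotate_keys).
With premise 5, O(¬rotate_keys → update_schedule), the K-axiom yields O(update_schedule).
Premise 7 does not contribute to this derivation.
Hence update_schedule is obligatory.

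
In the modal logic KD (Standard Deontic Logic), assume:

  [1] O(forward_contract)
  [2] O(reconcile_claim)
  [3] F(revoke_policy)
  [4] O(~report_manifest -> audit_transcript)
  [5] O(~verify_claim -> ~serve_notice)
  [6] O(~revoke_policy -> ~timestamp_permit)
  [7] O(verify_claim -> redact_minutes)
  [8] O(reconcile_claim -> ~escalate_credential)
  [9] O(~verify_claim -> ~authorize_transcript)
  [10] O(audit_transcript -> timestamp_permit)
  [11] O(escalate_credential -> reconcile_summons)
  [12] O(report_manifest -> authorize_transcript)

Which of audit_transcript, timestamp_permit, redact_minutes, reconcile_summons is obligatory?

redact_minutes

Premise 3 is F(revoke_policy), i.e. O(~revoke_policy).
With premise 6, O(~revoke_policy -> ~timestamp_permit), the K-axiom yields O(~timestamp_permit).
Premise 10 is O(audit_transcript -> timestamp_permit); contrapositively O(~timestamp_permit -> ~audit_transcript). Since O(~timestamp_permit) holds, K gives O(~audit_transcript).
The contrapositive of premise 4 (O(~report_manifest -> audit_transcript)) is O(~audit_transcript -> report_manifest), and O(~audit_transcript) is already established, so O(report_manifest).
From O(report_manifest) and premise 12, O(report_manifest -> authorize_transcript), we obtain O(authorize_transcript).
Premise 9 is O(~verify_claim -> ~authorize_transcript); contrapositively O(authorize_transcript -> verify_claim). Since O(authorize_transcript) holds, K gives O(verify_claim).
Applying K to premise 7 (O(verify_claim -> redact_minutes)) and O(verify_claim) yields O(redact_minutes).
So O(redact_minutes) holds — redact_minutes is obligatory. None of the other listed options is made obligatory by any chain of premises.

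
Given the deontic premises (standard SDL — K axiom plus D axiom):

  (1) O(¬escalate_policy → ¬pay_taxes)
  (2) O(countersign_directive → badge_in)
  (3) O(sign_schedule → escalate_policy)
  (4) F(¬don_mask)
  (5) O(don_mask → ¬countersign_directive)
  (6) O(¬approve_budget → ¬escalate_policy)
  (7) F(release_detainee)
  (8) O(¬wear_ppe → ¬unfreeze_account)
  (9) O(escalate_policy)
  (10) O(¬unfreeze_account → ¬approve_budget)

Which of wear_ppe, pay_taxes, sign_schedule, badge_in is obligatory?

wear_ppe

Premise 9 gives O(escalate_policy).
Premise 6 is O(¬approve_budget → ¬escalate_policy); contrapositively O(escalate_policy → approve_budget). Since O(escalate_policy) holds, K gives O(approve_budget).
Premise 10, O(¬unfreeze_account → ¬approve_budget), contraposes to O(approve_budget → unfreeze_account); with O(approve_budget) we get O(unfreeze_account).
Premise 8, O(¬wear_ppe → ¬unfreeze_account), contraposes to O(unfreeze_account → wear_ppe); with O(unfreeze_account) we get O(wear_ppe).
So O(wear_ppe) holds — wear_ppe is obligatory. None of the other listed options is made obligatory by any chain of premises.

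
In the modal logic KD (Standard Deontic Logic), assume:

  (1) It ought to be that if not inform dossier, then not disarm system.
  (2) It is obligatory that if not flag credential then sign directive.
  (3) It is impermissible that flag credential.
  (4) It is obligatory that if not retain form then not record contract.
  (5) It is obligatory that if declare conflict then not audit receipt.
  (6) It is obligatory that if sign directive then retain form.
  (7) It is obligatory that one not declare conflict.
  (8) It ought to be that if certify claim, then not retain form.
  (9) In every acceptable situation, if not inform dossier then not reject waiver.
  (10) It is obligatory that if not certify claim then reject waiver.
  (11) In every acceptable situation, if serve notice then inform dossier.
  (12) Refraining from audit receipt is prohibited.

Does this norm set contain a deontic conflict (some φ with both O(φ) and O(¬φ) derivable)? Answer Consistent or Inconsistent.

Consistent

Premise 5 is O(declare_conflict → ¬audit_receipt), but O(declare_conflict) is not derivable from the premises, so it does not yield O(¬audit_receipt).
So O(¬audit_receipt) is not derivable, and the apparent clash with O(audit_receipt) does not arise.
A world satisfying every obligation exists (e.g. audit_receipt=true, certify_claim=false, declare_conflict=false, disarm_system=false, flag_credential=false, inform_dossier=true, record_contract=false, reject_waiver=true, retain_form=true, serve_notice=false, sign_directive=true); no atom is both obligatory and forbidden, so the set is consistent.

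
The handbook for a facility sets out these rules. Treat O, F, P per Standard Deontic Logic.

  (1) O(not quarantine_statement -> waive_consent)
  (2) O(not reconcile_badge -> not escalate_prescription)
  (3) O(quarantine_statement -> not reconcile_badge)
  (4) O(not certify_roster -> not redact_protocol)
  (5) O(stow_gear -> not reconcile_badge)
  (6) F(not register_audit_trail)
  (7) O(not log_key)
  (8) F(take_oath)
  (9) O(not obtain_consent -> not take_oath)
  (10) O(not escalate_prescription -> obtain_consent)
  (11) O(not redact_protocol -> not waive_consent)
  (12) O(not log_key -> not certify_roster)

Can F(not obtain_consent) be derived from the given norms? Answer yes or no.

From premise 7 we have O(not log_key).
Premise 12 is O(not log_key -> not certify_roster); since O(not log_key), deontic closure gives O(not certify_roster).
With premise 4, O(not certify_roster -> not redact_protocol), the K-axiom yields O(not redact_protocol).
Premise 11 is O(not redact_protocol -> not waive_consent); since O(not redact_protocol), deontic closure gives O(not waive_consent).
The contrapositive of premise 1 (O(not quarantine_statement -> waive_consent)) is O(not waive_consent -> quarantine_statement), and O(not waive_consent) is already established, so O(quarantine_statement).
From O(quarantine_statement) and premise 3, O(quarantine_statement -> not reconcile_badge), we obtain O(not reconcile_badge).
Premise 2 is O(not reconcile_badge -> not escalate_prescription); since O(not reconcile_badge), deontic closure gives O(not escalate_prescription).
Premise 10 is O(not escalate_prescription -> obtain_consent); since O(not escalate_prescription), deontic closure gives O(obtain_consent).
Premises 5, 6, 8, 9 do not contribute to this derivation.
So O(obtain_consent) holds, i.e. F(not obtain_consent). The claim follows.

Yes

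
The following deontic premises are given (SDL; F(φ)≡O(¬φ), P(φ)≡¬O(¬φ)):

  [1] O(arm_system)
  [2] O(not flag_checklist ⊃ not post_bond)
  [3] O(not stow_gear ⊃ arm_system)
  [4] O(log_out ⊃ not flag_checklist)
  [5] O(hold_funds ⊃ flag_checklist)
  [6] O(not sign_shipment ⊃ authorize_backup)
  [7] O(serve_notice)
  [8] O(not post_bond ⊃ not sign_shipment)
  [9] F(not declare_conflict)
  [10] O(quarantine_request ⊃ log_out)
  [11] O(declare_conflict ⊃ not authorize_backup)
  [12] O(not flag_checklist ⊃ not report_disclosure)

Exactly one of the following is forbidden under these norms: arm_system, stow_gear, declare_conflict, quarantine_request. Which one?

F(not declare_conflict) at premise 9 means O(declare_conflict).
With premise 11, O(declare_conflict ⊃ not authorize_backup), the K-axiom yields O(not authorize_backup).
The contrapositive of premise 6 (O(not sign_shipment ⊃ authorize_backup)) is O(not authorize_backup ⊃ sign_shipment), and O(not authorize_backup) is already established, so O(sign_shipment).
Premise 8, O(not post_bond ⊃ not sign_shipment), contraposes to O(sign_shipment ⊃ post_bond); with O(sign_shipment) we get O(post_bond).
The contrapositive of premise 2 (O(not flag_checklist ⊃ not post_bond)) is O(post_bond ⊃ flag_checklist), and O(post_bond) is already established, so O(flag_checklist).
The contrapositive of premise 4 (O(log_out ⊃ not flag_checklist)) is O(flag_checklist ⊃ not log_out), and O(flag_checklist) is already established, so O(not log_out).
Premise 10 is O(quarantine_request ⊃ log_out); contrapositively O(not log_out ⊃ not quarantine_request). Since O(not log_out) holds, K gives O(not quarantine_request).
So O(not quarantine_request) holds, i.e. quarantine_request is forbidden. None of the other listed options is forbidden under the premises.

quarantine_request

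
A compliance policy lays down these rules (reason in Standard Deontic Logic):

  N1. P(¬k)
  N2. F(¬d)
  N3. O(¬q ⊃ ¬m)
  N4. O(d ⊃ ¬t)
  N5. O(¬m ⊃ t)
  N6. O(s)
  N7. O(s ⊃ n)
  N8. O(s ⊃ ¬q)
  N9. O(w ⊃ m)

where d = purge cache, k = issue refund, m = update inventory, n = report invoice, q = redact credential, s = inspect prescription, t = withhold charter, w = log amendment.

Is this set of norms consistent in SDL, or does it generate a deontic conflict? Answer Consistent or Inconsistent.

F(¬d) at premise 2 means O(d).
Premise 4 is O(d ⊃ ¬t); since O(d), deontic closure gives O(¬t).
Premise 5 is O(¬m ⊃ t); contrapositively O(¬t ⊃ m). Since O(¬t) holds, K gives O(m).
Premise 3 is O(¬q ⊃ ¬m); contrapositively O(m ⊃ q). Since O(m) holds, K gives O(q).
The contrapositive of premise 8 (O(s ⊃ ¬q)) is O(q ⊃ ¬s), and O(q) is already established, so O(¬s).
Yet premise 6 states O(s).
We now have both O(¬s) and O(s) — s is simultaneously obligatory and forbidden, violating the D-axiom.

Inconsistent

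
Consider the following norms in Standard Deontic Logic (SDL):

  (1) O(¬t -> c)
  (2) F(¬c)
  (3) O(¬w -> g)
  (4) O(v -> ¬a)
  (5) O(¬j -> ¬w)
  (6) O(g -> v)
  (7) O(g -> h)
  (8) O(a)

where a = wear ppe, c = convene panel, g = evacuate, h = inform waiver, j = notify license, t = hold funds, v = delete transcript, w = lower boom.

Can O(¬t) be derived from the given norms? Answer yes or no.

Premise 1 is O(¬t -> c); even if O(c) held, inferring O(¬t) would be affirming the consequent — invalid.
No other premise forces O(¬t). An ideal world satisfying every premise can still have ¬t false, so O(¬t) is not derivable.

No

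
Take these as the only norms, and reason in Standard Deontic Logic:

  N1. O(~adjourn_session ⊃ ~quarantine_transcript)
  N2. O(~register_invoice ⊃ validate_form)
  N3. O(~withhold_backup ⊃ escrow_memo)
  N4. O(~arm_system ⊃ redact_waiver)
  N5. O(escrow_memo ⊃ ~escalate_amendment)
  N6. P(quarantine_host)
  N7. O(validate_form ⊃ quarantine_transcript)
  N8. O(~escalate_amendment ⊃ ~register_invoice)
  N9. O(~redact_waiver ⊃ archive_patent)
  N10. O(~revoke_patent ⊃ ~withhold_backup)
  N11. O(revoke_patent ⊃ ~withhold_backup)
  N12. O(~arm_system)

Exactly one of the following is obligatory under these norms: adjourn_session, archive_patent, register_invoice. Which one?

By case analysis on ~revoke_patent: premise 10 gives O(~revoke_patent ⊃ ~withhold_backup) and premise 11 gives O(revoke_patent ⊃ ~withhold_backup), so O(~withhold_backup) either way.
With premise 3, O(~withhold_backup ⊃ escrow_memo), the K-axiom yields O(escrow_memo).
With premise 5, O(escrow_memo ⊃ ~escalate_amendment), the K-axiom yields O(~escalate_amendment).
With premise 8, O(~escalate_amendment ⊃ ~register_invoice), the K-axiom yields O(~register_invoice).
Premise 2 is O(~register_invoice ⊃ validate_form); since O(~register_invoice), deontic closure gives O(validate_form).
Premise 7 is O(validate_form ⊃ quarantine_transcript); since O(validate_form), deontic closure gives O(quarantine_transcript).
The contrapositive of premise 1 (O(~adjourn_session ⊃ ~quarantine_transcript)) is O(quarantine_transcript ⊃ adjourn_session), and O(quarantine_transcript) is already established, so O(adjourn_session).
So O(adjourn_session) holds — adjourn_session is obligatory. None of the other listed options is made obligatory by any chain of premises.

adjourn_session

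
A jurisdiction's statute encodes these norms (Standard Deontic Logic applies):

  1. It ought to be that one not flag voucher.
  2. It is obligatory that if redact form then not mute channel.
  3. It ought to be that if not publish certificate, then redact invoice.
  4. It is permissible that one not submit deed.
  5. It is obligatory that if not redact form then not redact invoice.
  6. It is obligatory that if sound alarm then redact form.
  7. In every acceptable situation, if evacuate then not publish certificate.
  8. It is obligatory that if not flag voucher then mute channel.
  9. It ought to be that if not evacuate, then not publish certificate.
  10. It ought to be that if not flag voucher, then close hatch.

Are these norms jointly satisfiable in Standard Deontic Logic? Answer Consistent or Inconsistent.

By case analysis on ¬evacuate: premise 9 gives O(¬evacuate → ¬publish_certificate) and premise 7 gives O(evacuate → ¬publish_certificate), so O(¬publish_certificate) either way.
Applying K to premise 3 (O(¬publish_certificate → redact_invoice)) and O(¬publish_certificate) yields O(redact_invoice).
Premise 5, O(¬redact_form → ¬redact_invoice), contraposes to O(redact_invoice → redact_form); with O(redact_invoice) we get O(redact_form).
From O(redact_form) and premise 2, O(redact_form → ¬mute_channel), we obtain O(¬mute_channel).
The contrapositive of premise 8 (O(¬flag_voucher → mute_channel)) is O(¬mute_channel → flag_voucher), and O(¬mute_channel) is already established, so O(flag_voucher).
Yet premise 1 states O(¬flag_voucher).
We now have both O(flag_voucher) and O(¬flag_voucher) — flag_voucher is simultaneously obligatory and forbidden, violating the D-axiom.

Inconsistent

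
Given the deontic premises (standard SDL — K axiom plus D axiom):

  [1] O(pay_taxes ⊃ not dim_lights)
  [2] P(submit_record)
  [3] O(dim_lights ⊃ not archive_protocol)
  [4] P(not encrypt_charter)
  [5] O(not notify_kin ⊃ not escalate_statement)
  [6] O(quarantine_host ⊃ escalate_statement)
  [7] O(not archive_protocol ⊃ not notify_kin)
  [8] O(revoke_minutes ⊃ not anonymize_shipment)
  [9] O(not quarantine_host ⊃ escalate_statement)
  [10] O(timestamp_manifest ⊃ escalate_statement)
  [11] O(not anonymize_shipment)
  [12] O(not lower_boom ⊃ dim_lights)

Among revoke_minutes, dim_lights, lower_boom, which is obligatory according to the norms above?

lower_boom

Premises 9 and 6 cover both cases: O(not quarantine_host ⊃ escalate_statement) and O(quarantine_host ⊃ escalate_statement). Since not quarantine_host ∨ quarantine_host is a tautology, O(escalate_statement) follows.
Premise 5, O(not notify_kin ⊃ not escalate_statement), contraposes to O(escalate_statement ⊃ notify_kin); with O(escalate_statement) we get O(notify_kin).
The contrapositive of premise 7 (O(not archive_protocol ⊃ not notify_kin)) is O(notify_kin ⊃ archive_protocol), and O(notify_kin) is already established, so O(archive_protocol).
Premise 3, O(dim_lights ⊃ not archive_protocol), contraposes to O(archive_protocol ⊃ not dim_lights); with O(archive_protocol) we get O(not dim_lights).
Premise 12 is O(not lower_boom ⊃ dim_lights); contrapositively O(not dim_lights ⊃ lower_boom). Since O(not dim_lights) holds, K gives O(lower_boom).
So O(lower_boom) holds — lower_boom is obligatory. None of the other listed options is made obligatory by any chain of premises.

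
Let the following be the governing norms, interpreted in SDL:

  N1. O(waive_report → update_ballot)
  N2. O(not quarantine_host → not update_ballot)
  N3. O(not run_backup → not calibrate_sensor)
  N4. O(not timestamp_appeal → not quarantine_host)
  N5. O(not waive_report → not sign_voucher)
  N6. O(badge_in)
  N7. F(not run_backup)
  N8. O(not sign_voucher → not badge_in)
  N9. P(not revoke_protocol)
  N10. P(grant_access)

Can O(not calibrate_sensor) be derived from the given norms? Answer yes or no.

No

Premise 3 is O(not run_backup → not calibrate_sensor), but O(not run_backup) is not derivable from the premises, so it does not yield O(not calibrate_sensor).
No other premise forces O(not calibrate_sensor). An ideal world satisfying every premise can still have not calibrate_sensor false, so O(not calibrate_sensor) is not derivable.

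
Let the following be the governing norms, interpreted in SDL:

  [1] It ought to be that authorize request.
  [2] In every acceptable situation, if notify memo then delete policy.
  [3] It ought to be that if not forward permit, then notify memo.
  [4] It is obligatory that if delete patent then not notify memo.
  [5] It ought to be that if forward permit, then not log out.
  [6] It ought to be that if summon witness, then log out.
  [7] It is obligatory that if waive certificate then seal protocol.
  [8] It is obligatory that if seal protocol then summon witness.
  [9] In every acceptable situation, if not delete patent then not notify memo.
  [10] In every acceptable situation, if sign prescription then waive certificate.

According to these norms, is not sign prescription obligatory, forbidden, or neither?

Obligatory

Premises 9 and 4 cover both cases: O(¬delete_patent → ¬notify_memo) and O(delete_patent → ¬notify_memo). Since ¬delete_patent ∨ delete_patent is a tautology, O(¬notify_memo) follows.
The contrapositive of premise 3 (O(¬forward_permit → notify_memo)) is O(¬notify_memo → forward_permit), and O(¬notify_memo) is already established, so O(forward_permit).
With premise 5, O(forward_permit → ¬log_out), the K-axiom yields O(¬log_out).
The contrapositive of premise 6 (O(summon_witness → log_out)) is O(¬log_out → ¬summon_witness), and O(¬log_out) is already established, so O(¬summon_witness).
Premise 8 is O(seal_protocol → summon_witness); contrapositively O(¬summon_witness → ¬seal_protocol). Since O(¬summon_witness) holds, K gives O(¬seal_protocol).
Premise 7, O(waive_certificate → seal_protocol), contraposes to O(¬seal_protocol → ¬waive_certificate); with O(¬seal_protocol) we get O(¬waive_certificate).
Premise 10, O(sign_prescription → waive_certificate), contraposes to O(¬waive_certificate → ¬sign_prescription); with O(¬waive_certificate) we get O(¬sign_prescription).
Premises 1, 2 do not contribute to this derivation.
Hence ¬sign_prescription is obligatory.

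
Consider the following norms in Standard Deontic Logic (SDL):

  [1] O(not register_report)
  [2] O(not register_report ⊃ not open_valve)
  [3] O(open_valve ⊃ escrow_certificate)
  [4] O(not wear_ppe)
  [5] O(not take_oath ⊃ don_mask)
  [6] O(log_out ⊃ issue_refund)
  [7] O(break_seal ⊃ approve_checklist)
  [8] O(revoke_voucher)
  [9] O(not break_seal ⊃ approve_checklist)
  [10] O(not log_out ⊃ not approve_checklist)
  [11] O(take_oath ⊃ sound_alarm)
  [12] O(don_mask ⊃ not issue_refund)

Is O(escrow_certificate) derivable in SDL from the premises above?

Premise 3 is O(open_valve ⊃ escrow_certificate), but O(open_valve) is not derivable from the premises, so it does not yield O(escrow_certificate).
No other premise forces O(escrow_certificate). An ideal world satisfying every premise can still have escrow_certificate false, so O(escrow_certificate) is not derivable.

No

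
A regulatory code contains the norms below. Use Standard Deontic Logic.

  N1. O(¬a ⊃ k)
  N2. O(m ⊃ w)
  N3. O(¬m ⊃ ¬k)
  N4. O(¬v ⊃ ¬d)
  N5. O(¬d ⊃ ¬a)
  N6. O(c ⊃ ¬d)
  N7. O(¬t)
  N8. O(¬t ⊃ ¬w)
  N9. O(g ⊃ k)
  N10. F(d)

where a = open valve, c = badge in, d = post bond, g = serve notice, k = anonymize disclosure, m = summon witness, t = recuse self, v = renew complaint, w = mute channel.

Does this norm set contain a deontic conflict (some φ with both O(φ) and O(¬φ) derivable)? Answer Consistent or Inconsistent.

F(d) at premise 10 means O(¬d).
Premise 5 is O(¬d ⊃ ¬a); since O(¬d), deontic closure gives O(¬a).
From O(¬a) and premise 1, O(¬a ⊃ k), we obtain O(k).
The contrapositive of premise 3 (O(¬m ⊃ ¬k)) is O(k ⊃ m), and O(k) is already established, so O(m).
Premise 2 is O(m ⊃ w); since O(m), deontic closure gives O(w).
Premise 8 is O(¬t ⊃ ¬w); contrapositively O(w ⊃ t). Since O(w) holds, K gives O(t).
Yet premise 7 states O(¬t).
We now have both O(t) and O(¬t) — t is simultaneously obligatory and forbidden, violating the D-axiom.

Inconsistent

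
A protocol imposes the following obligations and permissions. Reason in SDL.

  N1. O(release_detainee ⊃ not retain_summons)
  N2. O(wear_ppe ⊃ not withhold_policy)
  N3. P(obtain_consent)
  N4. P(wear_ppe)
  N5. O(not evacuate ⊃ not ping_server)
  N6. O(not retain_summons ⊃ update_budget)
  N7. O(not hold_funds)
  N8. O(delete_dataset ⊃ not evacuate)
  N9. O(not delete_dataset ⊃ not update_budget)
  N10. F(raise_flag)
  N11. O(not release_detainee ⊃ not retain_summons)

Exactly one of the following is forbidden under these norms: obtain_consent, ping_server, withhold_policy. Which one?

Premises 11 and 1 are O(not release_detainee ⊃ not retain_summons) and O(release_detainee ⊃ not retain_summons); every ideal world satisfies not release_detainee or release_detainee, so in either case not retain_summons holds — hence O(not retain_summons).
With premise 6, O(not retain_summons ⊃ update_budget), the K-axiom yields O(update_budget).
Premise 9 is O(not delete_dataset ⊃ not update_budget); contrapositively O(update_budget ⊃ delete_dataset). Since O(update_budget) holds, K gives O(delete_dataset).
Premise 8 is O(delete_dataset ⊃ not evacuate); since O(delete_dataset), deontic closure gives O(not evacuate).
Applying K to premise 5 (O(not evacuate ⊃ not ping_server)) and O(not evacuate) yields O(not ping_server).
So O(not ping_server) holds, i.e. ping_server is forbidden. None of the other listed options is forbidden under the premises.

ping_server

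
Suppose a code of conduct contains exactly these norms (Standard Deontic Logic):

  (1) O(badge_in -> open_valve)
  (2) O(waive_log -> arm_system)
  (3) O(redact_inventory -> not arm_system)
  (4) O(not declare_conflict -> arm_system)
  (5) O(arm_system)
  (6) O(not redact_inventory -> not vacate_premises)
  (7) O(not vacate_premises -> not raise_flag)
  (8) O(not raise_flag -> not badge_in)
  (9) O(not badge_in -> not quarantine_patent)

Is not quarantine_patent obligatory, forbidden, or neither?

Premise 5 states O(arm_system) outright.
The contrapositive of premise 3 (O(redact_inventory -> not arm_system)) is O(arm_system -> not redact_inventory), and O(arm_system) is already established, so O(not redact_inventory).
Applying K to premise 6 (O(not redact_inventory -> not vacate_premises)) and O(not redact_inventory) yields O(not vacate_premises).
Applying K to premise 7 (O(not vacate_premises -> not raise_flag)) and O(not vacate_premises) yields O(not raise_flag).
From O(not raise_flag) and premise 8, O(not raise_flag -> not badge_in), we obtain O(not badge_in).
From O(not badge_in) and premise 9, O(not badge_in -> not quarantine_patent), we obtain O(not quarantine_patent).
Premises 1, 2, 4 do not contribute to this derivation.
Hence not quarantine_patent is obligatory.

Obligatory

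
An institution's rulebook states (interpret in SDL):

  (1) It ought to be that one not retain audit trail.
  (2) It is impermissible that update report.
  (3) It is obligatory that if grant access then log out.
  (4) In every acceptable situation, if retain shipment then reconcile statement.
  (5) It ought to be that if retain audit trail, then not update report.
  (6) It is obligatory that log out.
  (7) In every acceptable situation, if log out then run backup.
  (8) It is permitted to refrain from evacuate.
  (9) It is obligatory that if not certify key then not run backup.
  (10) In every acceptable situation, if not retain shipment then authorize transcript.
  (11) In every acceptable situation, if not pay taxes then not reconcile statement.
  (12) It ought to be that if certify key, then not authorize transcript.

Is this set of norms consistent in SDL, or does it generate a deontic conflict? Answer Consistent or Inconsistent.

Consistent

Premise 5 is O(retain_audit_trail → ¬update_report); even if O(¬update_report) held, inferring O(retain_audit_trail) would be affirming the consequent — invalid.
So O(retain_audit_trail) is not derivable, and the apparent clash with O(¬retain_audit_trail) does not arise.
A world satisfying every obligation exists (e.g. authorize_transcript=false, certify_key=true, evacuate=false, grant_access=false, log_out=true, pay_taxes=true, reconcile_statement=true, retain_audit_trail=false, retain_shipment=true, run_backup=true, update_report=false); no atom is both obligatory and forbidden, so the set is consistent.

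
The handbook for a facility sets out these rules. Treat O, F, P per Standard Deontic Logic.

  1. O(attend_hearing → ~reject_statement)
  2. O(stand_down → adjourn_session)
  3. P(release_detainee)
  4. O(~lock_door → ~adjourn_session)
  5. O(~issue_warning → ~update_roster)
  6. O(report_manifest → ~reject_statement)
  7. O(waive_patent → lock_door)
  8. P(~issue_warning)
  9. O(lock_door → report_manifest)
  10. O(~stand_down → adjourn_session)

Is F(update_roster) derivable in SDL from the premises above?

Premise 5 is O(~issue_warning → ~update_roster), but O(~issue_warning) is not derivable from the premises (the permission P(~issue_warning) asserts only ~O(issue_warning), not O(~issue_warning)), so it does not yield O(~update_roster).
No other premise forces O(~update_roster). An ideal world satisfying every premise can still have update_roster true, so F(update_roster) is not derivable.

No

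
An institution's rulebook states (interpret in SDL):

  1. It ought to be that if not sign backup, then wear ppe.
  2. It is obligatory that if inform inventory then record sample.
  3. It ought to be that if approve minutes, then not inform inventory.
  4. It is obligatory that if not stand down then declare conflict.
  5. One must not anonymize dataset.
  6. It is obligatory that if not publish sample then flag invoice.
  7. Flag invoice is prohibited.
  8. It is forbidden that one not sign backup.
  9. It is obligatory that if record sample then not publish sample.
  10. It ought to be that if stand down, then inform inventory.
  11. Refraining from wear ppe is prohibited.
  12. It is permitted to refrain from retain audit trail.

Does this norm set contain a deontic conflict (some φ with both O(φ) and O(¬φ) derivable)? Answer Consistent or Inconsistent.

Premise 1 is O(¬sign_backup → wear_ppe); even if O(wear_ppe) held, inferring O(¬sign_backup) would be affirming the consequent — invalid.
So O(¬sign_backup) is not derivable, and the apparent clash with O(sign_backup) does not arise.
A world satisfying every obligation exists (e.g. anonymize_dataset=false, approve_minutes=false, declare_conflict=true, flag_invoice=false, inform_inventory=false, publish_sample=true, record_sample=false, retain_audit_trail=false, sign_backup=true, stand_down=false, wear_ppe=true); no atom is both obligatory and forbidden, so the set is consistent.

Consistent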